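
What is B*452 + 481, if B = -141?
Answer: -63251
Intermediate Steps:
B*452 + 481 = -141*452 + 481 = -63732 + 481 = -63251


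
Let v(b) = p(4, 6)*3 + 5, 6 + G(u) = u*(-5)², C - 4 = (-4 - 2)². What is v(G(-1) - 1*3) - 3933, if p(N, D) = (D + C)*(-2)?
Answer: -4204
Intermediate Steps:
C = 40 (C = 4 + (-4 - 2)² = 4 + (-6)² = 4 + 36 = 40)
p(N, D) = -80 - 2*D (p(N, D) = (D + 40)*(-2) = (40 + D)*(-2) = -80 - 2*D)
G(u) = -6 + 25*u (G(u) = -6 + u*(-5)² = -6 + u*25 = -6 + 25*u)
v(b) = -271 (v(b) = (-80 - 2*6)*3 + 5 = (-80 - 12)*3 + 5 = -92*3 + 5 = -276 + 5 = -271)
v(G(-1) - 1*3) - 3933 = -271 - 3933 = -4204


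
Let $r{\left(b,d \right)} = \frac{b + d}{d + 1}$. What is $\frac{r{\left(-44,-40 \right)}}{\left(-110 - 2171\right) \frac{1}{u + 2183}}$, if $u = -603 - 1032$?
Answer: $- \frac{15344}{29653} \approx -0.51745$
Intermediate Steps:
$u = -1635$ ($u = -603 - 1032 = -1635$)
$r{\left(b,d \right)} = \frac{b + d}{1 + d}$
$\frac{r{\left(-44,-40 \right)}}{\left(-110 - 2171\right) \frac{1}{u + 2183}} = \frac{\frac{1}{1 - 40} \left(-44 - 40\right)}{\left(-110 - 2171\right) \frac{1}{-1635 + 2183}} = \frac{\frac{1}{-39} \left(-84\right)}{\left(-2281\right) \frac{1}{548}} = \frac{\left(- \frac{1}{39}\right) \left(-84\right)}{\left(-2281\right) \frac{1}{548}} = \frac{28}{13 \left(- \frac{2281}{548}\right)} = \frac{28}{13} \left(- \frac{548}{2281}\right) = - \frac{15344}{29653}$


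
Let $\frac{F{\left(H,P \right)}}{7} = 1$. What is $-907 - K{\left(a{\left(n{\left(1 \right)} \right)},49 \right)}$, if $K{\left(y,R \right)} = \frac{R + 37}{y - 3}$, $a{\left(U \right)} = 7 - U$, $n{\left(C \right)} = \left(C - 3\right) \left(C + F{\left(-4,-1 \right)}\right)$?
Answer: $- \frac{9113}{10} \approx -911.3$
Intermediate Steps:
$F{\left(H,P \right)} = 7$ ($F{\left(H,P \right)} = 7 \cdot 1 = 7$)
$n{\left(C \right)} = \left(-3 + C\right) \left(7 + C\right)$ ($n{\left(C \right)} = \left(C - 3\right) \left(C + 7\right) = \left(-3 + C\right) \left(7 + C\right)$)
$K{\left(y,R \right)} = \frac{37 + R}{-3 + y}$
$-907 - K{\left(a{\left(n{\left(1 \right)} \right)},49 \right)} = -907 - \frac{37 + 49}{-3 + \left(7 - \left(-21 + 1^{2} + 4 \cdot 1\right)\right)} = -907 - \frac{1}{-3 + \left(7 - \left(-21 + 1 + 4\right)\right)} 86 = -907 - \frac{1}{-3 + \left(7 - -16\right)} 86 = -907 - \frac{1}{-3 + \left(7 + 16\right)} 86 = -907 - \frac{1}{-3 + 23} \cdot 86 = -907 - \frac{1}{20} \cdot 86 = -907 - \frac{43}{10} = - \frac{9113}{10}$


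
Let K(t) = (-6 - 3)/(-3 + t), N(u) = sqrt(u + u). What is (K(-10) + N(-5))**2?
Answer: -1609/169 + 18*I*sqrt(10)/13 ≈ -9.5207 + 4.3785*I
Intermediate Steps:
N(u) = sqrt(2)*sqrt(u) (N(u) = sqrt(2*u) = sqrt(2)*sqrt(u))
K(t) = -9/(-3 + t)
(K(-10) + N(-5))**2 = (-9/(-3 - 10) + sqrt(2)*sqrt(-5))**2 = (-9/(-13) + sqrt(2)*(I*sqrt(5)))**2 = (-9*(-1/13) + I*sqrt(10))**2 = (9/13 + I*sqrt(10))**2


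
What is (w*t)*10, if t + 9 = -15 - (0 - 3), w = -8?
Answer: 1680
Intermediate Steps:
t = -21 (t = -9 + (-15 - (0 - 3)) = -9 + (-15 - 1*(-3)) = -9 + (-15 + 3) = -9 - 12 = -21)
(w*t)*10 = -8*(-21)*10 = 168*10 = 1680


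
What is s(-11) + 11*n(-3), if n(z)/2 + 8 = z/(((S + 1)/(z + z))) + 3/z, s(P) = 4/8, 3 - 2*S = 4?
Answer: 1189/2 ≈ 594.50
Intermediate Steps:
S = -½ (S = 3/2 - ½*4 = 3/2 - 2 = -½ ≈ -0.50000)
s(P) = ½ (s(P) = 4*(⅛) = ½)
n(z) = -16 + 6/z + 8*z² (n(z) = -16 + 2*(z/(((-½ + 1)/(z + z))) + 3/z) = -16 + 2*(z/((1/(2*((2*z))))) + 3/z) = -16 + 2*(z/(((1/(2*z))/2)) + 3/z) = -16 + 2*(z/((1/(4*z))) + 3/z) = -16 + 2*(z*(4*z) + 3/z) = -16 + 2*(4*z² + 3/z) = -16 + 2*(3/z + 4*z²) = -16 + (6/z + 8*z²) = -16 + 6/z + 8*z²)
s(-11) + 11*n(-3) = ½ + 11*(-16 + 6/(-3) + 8*(-3)²) = ½ + 11*(-16 + 6*(-⅓) + 8*9) = ½ + 11*(-16 - 2 + 72) = ½ + 11*54 = ½ + 594 = 1189/2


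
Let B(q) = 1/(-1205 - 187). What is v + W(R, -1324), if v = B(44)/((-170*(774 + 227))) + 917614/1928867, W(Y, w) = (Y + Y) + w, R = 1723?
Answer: 969766660400785187/456903533966880 ≈ 2122.5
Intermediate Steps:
W(Y, w) = w + 2*Y (W(Y, w) = 2*Y + w = w + 2*Y)
B(q) = -1/1392 (B(q) = 1/(-1392) = -1/1392)
v = 217361323065827/456903533966880 (v = -(-1/(170*(774 + 227)))/1392 + 917614/1928867 = -1/(1392*((-170*1001))) + 917614*(1/1928867) = -1/1392/(-170170) + 917614/1928867 = -1/1392*(-1/170170) + 917614/1928867 = 1/236876640 + 917614/1928867 = 217361323065827/456903533966880 ≈ 0.47573)
v + W(R, -1324) = 217361323065827/456903533966880 + (-1324 + 2*1723) = 217361323065827/456903533966880 + (-1324 + 3446) = 217361323065827/456903533966880 + 2122 = 969766660400785187/456903533966880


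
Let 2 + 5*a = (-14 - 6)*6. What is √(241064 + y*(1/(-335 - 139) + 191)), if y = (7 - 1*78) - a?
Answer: 107*√113899830/2370 ≈ 481.83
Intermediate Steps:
a = -122/5 (a = -⅖ + ((-14 - 6)*6)/5 = -⅖ + (-20*6)/5 = -⅖ + (⅕)*(-120) = -⅖ - 24 = -122/5 ≈ -24.400)
y = -233/5 (y = (7 - 1*78) - 1*(-122/5) = (7 - 78) + 122/5 = -71 + 122/5 = -233/5 ≈ -46.600)
√(241064 + y*(1/(-335 - 139) + 191)) = √(241064 - 233*(1/(-335 - 139) + 191)/5) = √(241064 - 233*(1/(-474) + 191)/5) = √(241064 - 233*(-1/474 + 191)/5) = √(241064 - 233/5*90533/474) = √(241064 - 21094189/2370) = √(550227491/2370) = 107*√113899830/2370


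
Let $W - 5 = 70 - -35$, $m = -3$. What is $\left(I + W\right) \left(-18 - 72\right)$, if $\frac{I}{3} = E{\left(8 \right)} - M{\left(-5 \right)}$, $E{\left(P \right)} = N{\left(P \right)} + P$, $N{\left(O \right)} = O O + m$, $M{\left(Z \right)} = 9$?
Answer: $-26100$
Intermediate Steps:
$N{\left(O \right)} = -3 + O^{2}$ ($N{\left(O \right)} = O O - 3 = O^{2} - 3 = -3 + O^{2}$)
$E{\left(P \right)} = -3 + P + P^{2}$ ($E{\left(P \right)} = \left(-3 + P^{2}\right) + P = -3 + P + P^{2}$)
$W = 110$ ($W = 5 + \left(70 - -35\right) = 5 + \left(70 + 35\right) = 5 + 105 = 110$)
$I = 180$ ($I = 3 \left(\left(-3 + 8 + 8^{2}\right) - 9\right) = 3 \left(\left(-3 + 8 + 64\right) - 9\right) = 3 \left(69 - 9\right) = 3 \cdot 60 = 180$)
$\left(I + W\right) \left(-18 - 72\right) = \left(180 + 110\right) \left(-18 - 72\right) = 290 \left(-18 - 72\right) = 290 \left(-90\right) = -26100$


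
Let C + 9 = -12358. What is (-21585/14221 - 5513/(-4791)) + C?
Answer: -842623486999/68132811 ≈ -12367.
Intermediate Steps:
C = -12367 (C = -9 - 12358 = -12367)
(-21585/14221 - 5513/(-4791)) + C = (-21585/14221 - 5513/(-4791)) - 12367 = (-21585*1/14221 - 5513*(-1/4791)) - 12367 = (-21585/14221 + 5513/4791) - 12367 = -25013362/68132811 - 12367 = -842623486999/68132811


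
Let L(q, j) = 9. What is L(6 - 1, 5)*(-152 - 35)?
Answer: -1683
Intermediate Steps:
L(6 - 1, 5)*(-152 - 35) = 9*(-152 - 35) = 9*(-187) = -1683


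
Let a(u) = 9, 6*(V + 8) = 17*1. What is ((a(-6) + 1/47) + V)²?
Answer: 1181569/79524 ≈ 14.858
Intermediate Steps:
V = -31/6 (V = -8 + (17*1)/6 = -8 + (⅙)*17 = -8 + 17/6 = -31/6 ≈ -5.1667)
((a(-6) + 1/47) + V)² = ((9 + 1/47) - 31/6)² = (424/47 - 31/6)² = (1087/282)² = 1181569/79524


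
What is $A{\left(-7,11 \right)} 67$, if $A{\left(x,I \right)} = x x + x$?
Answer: $2814$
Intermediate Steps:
$A{\left(x,I \right)} = x + x^{2}$ ($A{\left(x,I \right)} = x^{2} + x = x + x^{2}$)
$A{\left(-7,11 \right)} 67 = - 7 \left(1 - 7\right) 67 = \left(-7\right) \left(-6\right) 67 = 42 \cdot 67 = 2814$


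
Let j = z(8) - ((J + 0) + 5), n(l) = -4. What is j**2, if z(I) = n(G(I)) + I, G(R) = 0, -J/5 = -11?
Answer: 3136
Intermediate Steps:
J = 55 (J = -5*(-11) = 55)
z(I) = -4 + I
j = -56 (j = (-4 + 8) - ((55 + 0) + 5) = 4 - (55 + 5) = 4 - 1*60 = 4 - 60 = -56)
j**2 = (-56)**2 = 3136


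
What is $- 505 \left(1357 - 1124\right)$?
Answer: $-117665$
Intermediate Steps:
$- 505 \left(1357 - 1124\right) = \left(-505\right) 233 = -117665$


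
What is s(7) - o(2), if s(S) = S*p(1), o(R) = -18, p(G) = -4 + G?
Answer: -3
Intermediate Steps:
s(S) = -3*S (s(S) = S*(-4 + 1) = S*(-3) = -3*S)
s(7) - o(2) = -3*7 - 1*(-18) = -21 + 18 = -3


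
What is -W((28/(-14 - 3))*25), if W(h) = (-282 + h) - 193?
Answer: 8775/17 ≈ 516.18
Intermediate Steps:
W(h) = -475 + h
-W((28/(-14 - 3))*25) = -(-475 + (28/(-14 - 3))*25) = -(-475 + (28/(-17))*25) = -(-475 + (28*(-1/17))*25) = -(-475 - 28/17*25) = -(-475 - 700/17) = -1*(-8775/17) = 8775/17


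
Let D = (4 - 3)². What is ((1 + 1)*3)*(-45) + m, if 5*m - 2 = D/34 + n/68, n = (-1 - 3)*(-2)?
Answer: -45827/170 ≈ -269.57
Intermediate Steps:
D = 1 (D = 1² = 1)
n = 8 (n = -4*(-2) = 8)
m = 73/170 (m = ⅖ + (1/34 + 8/68)/5 = ⅖ + (1*(1/34) + 8*(1/68))/5 = ⅖ + (1/34 + 2/17)/5 = ⅖ + (⅕)*(5/34) = ⅖ + 1/34 = 73/170 ≈ 0.42941)
((1 + 1)*3)*(-45) + m = ((1 + 1)*3)*(-45) + 73/170 = (2*3)*(-45) + 73/170 = 6*(-45) + 73/170 = -270 + 73/170 = -45827/170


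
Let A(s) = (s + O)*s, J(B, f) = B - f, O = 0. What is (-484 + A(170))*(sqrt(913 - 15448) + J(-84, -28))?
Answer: -1591296 + 85248*I*sqrt(1615) ≈ -1.5913e+6 + 3.4259e+6*I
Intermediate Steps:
A(s) = s**2 (A(s) = (s + 0)*s = s*s = s**2)
(-484 + A(170))*(sqrt(913 - 15448) + J(-84, -28)) = (-484 + 170**2)*(sqrt(913 - 15448) + (-84 - 1*(-28))) = (-484 + 28900)*(sqrt(-14535) + (-84 + 28)) = 28416*(3*I*sqrt(1615) - 56) = 28416*(-56 + 3*I*sqrt(1615)) = -1591296 + 85248*I*sqrt(1615)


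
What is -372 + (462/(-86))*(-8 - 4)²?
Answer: -49260/43 ≈ -1145.6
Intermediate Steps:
-372 + (462/(-86))*(-8 - 4)² = -372 + (462*(-1/86))*(-12)² = -372 - 231/43*144 = -372 - 33264/43 = -49260/43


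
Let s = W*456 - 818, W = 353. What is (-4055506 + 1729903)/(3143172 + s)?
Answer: -2325603/3303322 ≈ -0.70402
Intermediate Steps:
s = 160150 (s = 353*456 - 818 = 160968 - 818 = 160150)
(-4055506 + 1729903)/(3143172 + s) = (-4055506 + 1729903)/(3143172 + 160150) = -2325603/3303322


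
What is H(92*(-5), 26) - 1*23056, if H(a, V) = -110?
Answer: -23166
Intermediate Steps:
H(92*(-5), 26) - 1*23056 = -110 - 1*23056 = -110 - 23056 = -23166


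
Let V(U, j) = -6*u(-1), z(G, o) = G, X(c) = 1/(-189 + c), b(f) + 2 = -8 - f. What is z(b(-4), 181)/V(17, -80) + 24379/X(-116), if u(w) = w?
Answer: -7435596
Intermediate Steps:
b(f) = -10 - f (b(f) = -2 + (-8 - f) = -10 - f)
V(U, j) = 6 (V(U, j) = -6*(-1) = 6)
z(b(-4), 181)/V(17, -80) + 24379/X(-116) = (-10 - 1*(-4))/6 + 24379/(1/(-189 - 116)) = (-10 + 4)*(⅙) + 24379/(1/(-305)) = -6*⅙ + 24379/(-1/305) = -1 + 24379*(-305) = -1 - 7435595 = -7435596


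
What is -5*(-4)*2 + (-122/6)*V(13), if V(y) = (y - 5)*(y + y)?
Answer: -12568/3 ≈ -4189.3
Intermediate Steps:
V(y) = 2*y*(-5 + y) (V(y) = (-5 + y)*(2*y) = 2*y*(-5 + y))
-5*(-4)*2 + (-122/6)*V(13) = -5*(-4)*2 + (-122/6)*(2*13*(-5 + 13)) = 20*2 + (-122*1/6)*(2*13*8) = 40 - 61/3*208 = 40 - 12688/3 = -12568/3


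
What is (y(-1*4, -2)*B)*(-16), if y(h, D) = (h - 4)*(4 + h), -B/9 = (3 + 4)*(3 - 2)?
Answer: 0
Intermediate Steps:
B = -63 (B = -9*(3 + 4)*(3 - 2) = -63 ≈ -63.000)
y(h, D) = (-4 + h)*(4 + h)
(y(-1*4, -2)*B)*(-16) = ((-16 + (-1*4)**2)*(-63))*(-16) = ((-16 + (-4)**2)*(-63))*(-16) = ((-16 + 16)*(-63))*(-16) = (0*(-63))*(-16) = 0*(-16) = 0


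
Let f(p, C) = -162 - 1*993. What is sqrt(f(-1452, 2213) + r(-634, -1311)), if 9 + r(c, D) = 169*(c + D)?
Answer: I*sqrt(329869) ≈ 574.34*I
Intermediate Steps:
f(p, C) = -1155 (f(p, C) = -162 - 993 = -1155)
r(c, D) = -9 + 169*D + 169*c (r(c, D) = -9 + 169*(c + D) = -9 + 169*(D + c) = -9 + (169*D + 169*c) = -9 + 169*D + 169*c)
sqrt(f(-1452, 2213) + r(-634, -1311)) = sqrt(-1155 + (-9 + 169*(-1311) + 169*(-634))) = sqrt(-1155 + (-9 - 221559 - 107146)) = sqrt(-1155 - 328714) = sqrt(-329869) = I*sqrt(329869)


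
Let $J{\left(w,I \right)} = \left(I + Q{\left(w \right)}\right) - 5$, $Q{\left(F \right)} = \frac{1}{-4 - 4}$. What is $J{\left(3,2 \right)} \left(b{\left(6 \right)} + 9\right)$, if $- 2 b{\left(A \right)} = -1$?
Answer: $- \frac{475}{16} \approx -29.688$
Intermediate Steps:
$Q{\left(F \right)} = - \frac{1}{8}$ ($Q{\left(F \right)} = \frac{1}{-8} = - \frac{1}{8}$)
$b{\left(A \right)} = \frac{1}{2}$ ($b{\left(A \right)} = \left(- \frac{1}{2}\right) \left(-1\right) = \frac{1}{2}$)
$J{\left(w,I \right)} = - \frac{41}{8} + I$ ($J{\left(w,I \right)} = \left(I - \frac{1}{8}\right) - 5 = \left(- \frac{1}{8} + I\right) - 5 = - \frac{41}{8} + I$)
$J{\left(3,2 \right)} \left(b{\left(6 \right)} + 9\right) = \left(- \frac{41}{8} + 2\right) \left(\frac{1}{2} + 9\right) = \left(- \frac{25}{8}\right) \frac{19}{2} = - \frac{475}{16}$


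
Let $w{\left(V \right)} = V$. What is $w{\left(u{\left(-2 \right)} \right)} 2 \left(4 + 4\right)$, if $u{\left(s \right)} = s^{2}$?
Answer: $64$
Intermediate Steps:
$w{\left(u{\left(-2 \right)} \right)} 2 \left(4 + 4\right) = \left(-2\right)^{2} \cdot 2 \left(4 + 4\right) = 4 \cdot 2 \cdot 8 = 4 \cdot 16 = 64$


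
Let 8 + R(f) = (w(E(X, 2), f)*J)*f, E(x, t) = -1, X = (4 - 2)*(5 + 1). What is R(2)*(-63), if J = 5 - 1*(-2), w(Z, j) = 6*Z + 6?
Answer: 504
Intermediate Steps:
X = 12 (X = 2*6 = 12)
w(Z, j) = 6 + 6*Z
J = 7 (J = 5 + 2 = 7)
R(f) = -8 (R(f) = -8 + ((6 + 6*(-1))*7)*f = -8 + ((6 - 6)*7)*f = -8 + (0*7)*f = -8 + 0*f = -8 + 0 = -8)
R(2)*(-63) = -8*(-63) = 504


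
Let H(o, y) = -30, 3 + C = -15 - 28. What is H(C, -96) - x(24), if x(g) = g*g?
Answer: -606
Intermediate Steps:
x(g) = g²
C = -46 (C = -3 + (-15 - 28) = -3 - 43 = -46)
H(C, -96) - x(24) = -30 - 1*24² = -30 - 1*576 = -30 - 576 = -606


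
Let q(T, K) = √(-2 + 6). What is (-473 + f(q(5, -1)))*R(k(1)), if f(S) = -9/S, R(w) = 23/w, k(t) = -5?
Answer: 4393/2 ≈ 2196.5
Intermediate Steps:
q(T, K) = 2 (q(T, K) = √4 = 2)
(-473 + f(q(5, -1)))*R(k(1)) = (-473 - 9/2)*(23/(-5)) = (-473 - 9*½)*(23*(-⅕)) = (-473 - 9/2)*(-23/5) = -955/2*(-23/5) = 4393/2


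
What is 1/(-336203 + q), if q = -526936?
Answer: -1/863139 ≈ -1.1586e-6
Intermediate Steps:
1/(-336203 + q) = 1/(-336203 - 526936) = 1/(-863139) = -1/863139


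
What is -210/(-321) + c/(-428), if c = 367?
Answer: -87/428 ≈ -0.20327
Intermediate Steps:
-210/(-321) + c/(-428) = -210/(-321) + 367/(-428) = -210*(-1/321) + 367*(-1/428) = 70/107 - 367/428 = -87/428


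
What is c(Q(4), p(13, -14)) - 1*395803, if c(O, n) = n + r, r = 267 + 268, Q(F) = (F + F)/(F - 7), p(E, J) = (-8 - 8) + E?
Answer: -395271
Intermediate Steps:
p(E, J) = -16 + E
Q(F) = 2*F/(-7 + F) (Q(F) = (2*F)/(-7 + F) = 2*F/(-7 + F))
r = 535
c(O, n) = 535 + n (c(O, n) = n + 535 = 535 + n)
c(Q(4), p(13, -14)) - 1*395803 = (535 + (-16 + 13)) - 1*395803 = (535 - 3) - 395803 = 532 - 395803 = -395271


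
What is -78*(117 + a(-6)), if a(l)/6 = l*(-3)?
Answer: -17550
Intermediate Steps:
a(l) = -18*l (a(l) = 6*(l*(-3)) = 6*(-3*l) = -18*l)
-78*(117 + a(-6)) = -78*(117 - 18*(-6)) = -78*(117 + 108) = -78*225 = -17550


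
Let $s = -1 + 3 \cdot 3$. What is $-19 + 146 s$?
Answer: $1149$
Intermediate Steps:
$s = 8$ ($s = -1 + 9 = 8$)
$-19 + 146 s = -19 + 146 \cdot 8 = -19 + 1168 = 1149$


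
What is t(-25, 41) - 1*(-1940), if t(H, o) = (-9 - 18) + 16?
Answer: 1929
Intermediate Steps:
t(H, o) = -11 (t(H, o) = -27 + 16 = -11)
t(-25, 41) - 1*(-1940) = -11 - 1*(-1940) = -11 + 1940 = 1929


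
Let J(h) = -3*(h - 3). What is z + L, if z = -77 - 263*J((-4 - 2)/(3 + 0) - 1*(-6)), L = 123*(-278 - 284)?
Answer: -68414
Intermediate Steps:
L = -69126 (L = 123*(-562) = -69126)
J(h) = 9 - 3*h (J(h) = -3*(-3 + h) = 9 - 3*h)
z = 712 (z = -77 - 263*(9 - 3*((-4 - 2)/(3 + 0) - 1*(-6))) = -77 - 263*(9 - 3*(-6/3 + 6)) = -77 - 263*(9 - 3*(-6*⅓ + 6)) = -77 - 263*(9 - 3*(-2 + 6)) = -77 - 263*(9 - 3*4) = -77 - 263*(9 - 12) = -77 - 263*(-3) = -77 + 789 = 712)
z + L = 712 - 69126 = -68414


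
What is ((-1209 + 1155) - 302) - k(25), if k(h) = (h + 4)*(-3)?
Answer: -269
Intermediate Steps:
k(h) = -12 - 3*h (k(h) = (4 + h)*(-3) = -12 - 3*h)
((-1209 + 1155) - 302) - k(25) = ((-1209 + 1155) - 302) - (-12 - 3*25) = (-54 - 302) - (-12 - 75) = -356 - 1*(-87) = -356 + 87 = -269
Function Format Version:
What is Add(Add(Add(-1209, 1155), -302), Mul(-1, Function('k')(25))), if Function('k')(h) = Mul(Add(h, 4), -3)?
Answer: -269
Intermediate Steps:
Function('k')(h) = Add(-12, Mul(-3, h)) (Function('k')(h) = Mul(Add(4, h), -3) = Add(-12, Mul(-3, h)))
Add(Add(Add(-1209, 1155), -302), Mul(-1, Function('k')(25))) = Add(Add(Add(-1209, 1155), -302), Mul(-1, Add(-12, Mul(-3, 25)))) = Add(Add(-54, -302), Mul(-1, Add(-12, -75))) = Add(-356, Mul(-1, -87)) = Add(-356, 87) = -269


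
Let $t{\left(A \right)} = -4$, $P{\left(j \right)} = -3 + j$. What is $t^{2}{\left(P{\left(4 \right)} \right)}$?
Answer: $16$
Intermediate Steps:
$t^{2}{\left(P{\left(4 \right)} \right)} = \left(-4\right)^{2} = 16$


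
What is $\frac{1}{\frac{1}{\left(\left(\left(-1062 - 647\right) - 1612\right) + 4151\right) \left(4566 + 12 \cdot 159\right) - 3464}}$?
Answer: $5369956$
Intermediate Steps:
$\frac{1}{\frac{1}{\left(\left(\left(-1062 - 647\right) - 1612\right) + 4151\right) \left(4566 + 12 \cdot 159\right) - 3464}} = \frac{1}{\frac{1}{\left(\left(-1709 - 1612\right) + 4151\right) \left(4566 + 1908\right) - 3464}} = \frac{1}{\frac{1}{\left(-3321 + 4151\right) 6474 - 3464}} = \frac{1}{\frac{1}{830 \cdot 6474 - 3464}} = \frac{1}{\frac{1}{5373420 - 3464}} = \frac{1}{\frac{1}{5369956}} = 5369956$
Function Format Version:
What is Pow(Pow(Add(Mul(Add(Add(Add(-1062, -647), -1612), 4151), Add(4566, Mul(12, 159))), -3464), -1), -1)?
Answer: 5369956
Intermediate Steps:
Pow(Pow(Add(Mul(Add(Add(Add(-1062, -647), -1612), 4151), Add(4566, Mul(12, 159))), -3464), -1), -1) = Pow(Pow(Add(Mul(Add(Add(-1709, -1612), 4151), Add(4566, 1908)), -3464), -1), -1) = Pow(Pow(Add(Mul(Add(-3321, 4151), 6474), -3464), -1), -1) = Pow(Pow(Add(Mul(830, 6474), -3464), -1), -1) = Pow(Pow(Add(5373420, -3464), -1), -1) = Pow(Pow(5369956, -1), -1) = Pow(Rational(1, 5369956), -1) = 5369956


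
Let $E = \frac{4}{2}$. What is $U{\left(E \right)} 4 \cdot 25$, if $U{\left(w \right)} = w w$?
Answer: $400$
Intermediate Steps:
$E = 2$ ($E = 4 \cdot \frac{1}{2} = 2$)
$U{\left(w \right)} = w^{2}$
$U{\left(E \right)} 4 \cdot 25 = 2^{2} \cdot 4 \cdot 25 = 4 \cdot 4 \cdot 25 = 16 \cdot 25 = 400$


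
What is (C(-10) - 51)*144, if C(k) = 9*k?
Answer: -20304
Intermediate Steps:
(C(-10) - 51)*144 = (9*(-10) - 51)*144 = (-90 - 51)*144 = -141*144 = -20304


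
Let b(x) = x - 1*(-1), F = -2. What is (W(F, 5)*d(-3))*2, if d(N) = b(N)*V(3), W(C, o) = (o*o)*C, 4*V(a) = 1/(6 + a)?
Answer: 50/9 ≈ 5.5556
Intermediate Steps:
V(a) = 1/(4*(6 + a))
W(C, o) = C*o**2 (W(C, o) = o**2*C = C*o**2)
b(x) = 1 + x (b(x) = x + 1 = 1 + x)
d(N) = 1/36 + N/36 (d(N) = (1 + N)*(1/(4*(6 + 3))) = (1 + N)*((1/4)/9) = (1 + N)*((1/4)*(1/9)) = (1 + N)*(1/36) = 1/36 + N/36)
(W(F, 5)*d(-3))*2 = ((-2*5**2)*(1/36 + (1/36)*(-3)))*2 = ((-2*25)*(1/36 - 1/12))*2 = -50*(-1/18)*2 = (25/9)*2 = 50/9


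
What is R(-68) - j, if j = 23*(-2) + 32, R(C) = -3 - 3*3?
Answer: 2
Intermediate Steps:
R(C) = -12 (R(C) = -3 - 9 = -12)
j = -14 (j = -46 + 32 = -14)
R(-68) - j = -12 - 1*(-14) = -12 + 14 = 2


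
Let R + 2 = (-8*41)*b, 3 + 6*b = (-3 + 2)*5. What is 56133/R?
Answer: 168399/1306 ≈ 128.94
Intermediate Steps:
b = -4/3 (b = -1/2 + ((-3 + 2)*5)/6 = -1/2 + (-1*5)/6 = -1/2 + (1/6)*(-5) = -1/2 - 5/6 = -4/3 ≈ -1.3333)
R = 1306/3 (R = -2 - 8*41*(-4/3) = -2 - 328*(-4/3) = -2 + 1312/3 = 1306/3 ≈ 435.33)
56133/R = 56133/(1306/3) = 56133*(3/1306) = 168399/1306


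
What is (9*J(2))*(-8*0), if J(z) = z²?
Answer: 0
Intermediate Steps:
(9*J(2))*(-8*0) = (9*2²)*(-8*0) = (9*4)*0 = 36*0 = 0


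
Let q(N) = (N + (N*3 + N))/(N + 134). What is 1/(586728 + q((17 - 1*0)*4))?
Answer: 101/59259698 ≈ 1.7044e-6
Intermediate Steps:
q(N) = 5*N/(134 + N) (q(N) = (N + (3*N + N))/(134 + N) = (N + 4*N)/(134 + N) = (5*N)/(134 + N) = 5*N/(134 + N))
1/(586728 + q((17 - 1*0)*4)) = 1/(586728 + 5*((17 - 1*0)*4)/(134 + (17 - 1*0)*4)) = 1/(586728 + 5*((17 + 0)*4)/(134 + (17 + 0)*4)) = 1/(586728 + 5*(17*4)/(134 + 17*4)) = 1/(586728 + 5*68/(134 + 68)) = 1/(586728 + 5*68/202) = 1/(586728 + 5*68*(1/202)) = 1/(586728 + 170/101) = 1/(59259698/101) = 101/59259698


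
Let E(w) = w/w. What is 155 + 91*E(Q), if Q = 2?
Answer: 246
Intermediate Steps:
E(w) = 1
155 + 91*E(Q) = 155 + 91*1 = 155 + 91 = 246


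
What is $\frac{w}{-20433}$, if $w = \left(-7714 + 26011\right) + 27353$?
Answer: $- \frac{45650}{20433} \approx -2.2341$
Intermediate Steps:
$w = 45650$ ($w = 18297 + 27353 = 45650$)
$\frac{w}{-20433} = \frac{45650}{-20433} = 45650 \left(- \frac{1}{20433}\right) = - \frac{45650}{20433}$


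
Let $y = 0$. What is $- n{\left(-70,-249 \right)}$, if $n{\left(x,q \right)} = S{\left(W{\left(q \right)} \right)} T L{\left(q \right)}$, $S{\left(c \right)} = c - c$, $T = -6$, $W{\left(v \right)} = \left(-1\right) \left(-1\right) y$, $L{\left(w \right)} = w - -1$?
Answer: $0$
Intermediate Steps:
$L{\left(w \right)} = 1 + w$ ($L{\left(w \right)} = w + 1 = 1 + w$)
$W{\left(v \right)} = 0$ ($W{\left(v \right)} = \left(-1\right) \left(-1\right) 0 = 1 \cdot 0 = 0$)
$S{\left(c \right)} = 0$
$n{\left(x,q \right)} = 0$ ($n{\left(x,q \right)} = 0 \left(-6\right) \left(1 + q\right) = 0 \left(1 + q\right) = 0$)
$- n{\left(-70,-249 \right)} = \left(-1\right) 0 = 0$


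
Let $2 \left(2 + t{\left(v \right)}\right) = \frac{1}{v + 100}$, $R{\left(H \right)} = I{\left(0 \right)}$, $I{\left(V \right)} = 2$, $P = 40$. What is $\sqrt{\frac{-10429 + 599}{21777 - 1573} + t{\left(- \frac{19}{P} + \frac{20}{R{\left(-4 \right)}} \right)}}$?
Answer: $\frac{i \sqrt{4861363982329738}}{44256862} \approx 1.5754 i$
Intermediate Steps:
$R{\left(H \right)} = 2$
$t{\left(v \right)} = -2 + \frac{1}{2 \left(100 + v\right)}$ ($t{\left(v \right)} = -2 + \frac{1}{2 \left(v + 100\right)} = -2 + \frac{1}{2 \left(100 + v\right)}$)
$\sqrt{\frac{-10429 + 599}{21777 - 1573} + t{\left(- \frac{19}{P} + \frac{20}{R{\left(-4 \right)}} \right)}} = \sqrt{\frac{-10429 + 599}{21777 - 1573} + \frac{-399 - 4 \left(- \frac{19}{40} + \frac{20}{2}\right)}{2 \left(100 + \left(- \frac{19}{40} + \frac{20}{2}\right)\right)}} = \sqrt{- \frac{9830}{20204} + \frac{-399 - 4 \left(\left(-19\right) \frac{1}{40} + 20 \cdot \frac{1}{2}\right)}{2 \left(100 + \left(\left(-19\right) \frac{1}{40} + 20 \cdot \frac{1}{2}\right)\right)}} = \sqrt{\left(-9830\right) \frac{1}{20204} + \frac{-399 - 4 \left(- \frac{19}{40} + 10\right)}{2 \left(100 + \left(- \frac{19}{40} + 10\right)\right)}} = \sqrt{- \frac{4915}{10102} + \frac{-399 - \frac{381}{10}}{2 \left(100 + \frac{381}{40}\right)}} = \sqrt{- \frac{4915}{10102} + \frac{-399 - \frac{381}{10}}{2 \cdot \frac{4381}{40}}} = \sqrt{- \frac{4915}{10102} + \frac{1}{2} \cdot \frac{40}{4381} \left(- \frac{4371}{10}\right)} = \sqrt{- \frac{4915}{10102} - \frac{8742}{4381}} = \sqrt{- \frac{109844299}{44256862}} = \frac{i \sqrt{4861363982329738}}{44256862}$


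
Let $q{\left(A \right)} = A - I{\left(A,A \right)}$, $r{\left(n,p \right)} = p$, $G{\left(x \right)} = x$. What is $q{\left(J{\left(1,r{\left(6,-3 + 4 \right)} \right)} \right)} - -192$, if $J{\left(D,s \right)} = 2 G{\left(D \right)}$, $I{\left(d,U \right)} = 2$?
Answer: $192$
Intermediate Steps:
$J{\left(D,s \right)} = 2 D$
$q{\left(A \right)} = -2 + A$ ($q{\left(A \right)} = A - 2 = -2 + A$)
$q{\left(J{\left(1,r{\left(6,-3 + 4 \right)} \right)} \right)} - -192 = \left(-2 + 2 \cdot 1\right) - -192 = \left(-2 + 2\right) + 192 = 0 + 192 = 192$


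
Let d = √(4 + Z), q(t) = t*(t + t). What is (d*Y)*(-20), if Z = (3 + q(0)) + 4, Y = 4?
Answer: -80*√11 ≈ -265.33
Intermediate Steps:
q(t) = 2*t² (q(t) = t*(2*t) = 2*t²)
Z = 7 (Z = (3 + 2*0²) + 4 = (3 + 2*0) + 4 = (3 + 0) + 4 = 3 + 4 = 7)
d = √11 (d = √(4 + 7) = √11 ≈ 3.3166)
(d*Y)*(-20) = (√11*4)*(-20) = (4*√11)*(-20) = -80*√11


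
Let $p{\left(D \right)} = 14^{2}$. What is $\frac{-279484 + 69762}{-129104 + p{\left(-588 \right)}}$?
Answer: $\frac{104861}{64454} \approx 1.6269$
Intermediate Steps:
$p{\left(D \right)} = 196$
$\frac{-279484 + 69762}{-129104 + p{\left(-588 \right)}} = \frac{-279484 + 69762}{-129104 + 196} = - \frac{209722}{-128908} = \left(-209722\right) \left(- \frac{1}{128908}\right) = \frac{104861}{64454}$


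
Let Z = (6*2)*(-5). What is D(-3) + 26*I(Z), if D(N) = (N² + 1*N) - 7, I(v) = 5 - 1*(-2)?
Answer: 181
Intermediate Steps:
Z = -60 (Z = 12*(-5) = -60)
I(v) = 7 (I(v) = 5 + 2 = 7)
D(N) = -7 + N + N² (D(N) = (N² + N) - 7 = (N + N²) - 7 = -7 + N + N²)
D(-3) + 26*I(Z) = (-7 - 3 + (-3)²) + 26*7 = (-7 - 3 + 9) + 182 = -1 + 182 = 181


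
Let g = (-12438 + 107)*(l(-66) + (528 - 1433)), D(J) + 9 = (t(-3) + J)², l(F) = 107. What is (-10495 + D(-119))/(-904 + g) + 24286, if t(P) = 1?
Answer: 119477820172/4919617 ≈ 24286.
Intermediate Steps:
D(J) = -9 + (1 + J)²
g = 9840138 (g = (-12438 + 107)*(107 + (528 - 1433)) = -12331*(107 - 905) = -12331*(-798) = 9840138)
(-10495 + D(-119))/(-904 + g) + 24286 = (-10495 + (-9 + (1 - 119)²))/(-904 + 9840138) + 24286 = (-10495 + (-9 + (-118)²))/9839234 + 24286 = (-10495 + (-9 + 13924))*(1/9839234) + 24286 = (-10495 + 13915)*(1/9839234) + 24286 = 3420*(1/9839234) + 24286 = 1710/4919617 + 24286 = 119477820172/4919617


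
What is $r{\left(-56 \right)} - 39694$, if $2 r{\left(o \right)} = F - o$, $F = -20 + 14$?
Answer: $-39669$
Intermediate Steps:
$F = -6$
$r{\left(o \right)} = -3 - \frac{o}{2}$ ($r{\left(o \right)} = \frac{-6 - o}{2} = -3 - \frac{o}{2}$)
$r{\left(-56 \right)} - 39694 = \left(-3 - -28\right) - 39694 = \left(-3 + 28\right) - 39694 = 25 - 39694 = -39669$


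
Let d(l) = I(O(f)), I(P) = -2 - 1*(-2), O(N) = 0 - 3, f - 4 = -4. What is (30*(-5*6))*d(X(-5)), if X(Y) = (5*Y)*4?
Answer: 0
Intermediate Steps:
f = 0 (f = 4 - 4 = 0)
O(N) = -3
I(P) = 0 (I(P) = -2 + 2 = 0)
X(Y) = 20*Y
d(l) = 0
(30*(-5*6))*d(X(-5)) = (30*(-5*6))*0 = (30*(-30))*0 = -900*0 = 0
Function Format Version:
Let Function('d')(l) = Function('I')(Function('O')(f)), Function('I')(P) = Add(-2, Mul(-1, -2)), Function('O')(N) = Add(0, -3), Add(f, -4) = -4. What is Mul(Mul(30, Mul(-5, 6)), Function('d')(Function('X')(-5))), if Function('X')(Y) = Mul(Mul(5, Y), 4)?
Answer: 0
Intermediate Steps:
f = 0 (f = Add(4, -4) = 0)
Function('O')(N) = -3
Function('I')(P) = 0 (Function('I')(P) = Add(-2, 2) = 0)
Function('X')(Y) = Mul(20, Y)
Function('d')(l) = 0
Mul(Mul(30, Mul(-5, 6)), Function('d')(Function('X')(-5))) = Mul(Mul(30, Mul(-5, 6)), 0) = Mul(Mul(30, -30), 0) = Mul(-900, 0) = 0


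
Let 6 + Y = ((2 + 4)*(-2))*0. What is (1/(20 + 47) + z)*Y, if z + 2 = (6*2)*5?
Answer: -23322/67 ≈ -348.09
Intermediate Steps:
z = 58 (z = -2 + (6*2)*5 = -2 + 12*5 = -2 + 60 = 58)
Y = -6 (Y = -6 + ((2 + 4)*(-2))*0 = -6 + (6*(-2))*0 = -6 - 12*0 = -6 + 0 = -6)
(1/(20 + 47) + z)*Y = (1/(20 + 47) + 58)*(-6) = (1/67 + 58)*(-6) = (3887/67)*(-6) = -23322/67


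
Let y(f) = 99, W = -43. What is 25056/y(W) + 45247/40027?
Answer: 111932885/440297 ≈ 254.22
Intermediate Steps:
25056/y(W) + 45247/40027 = 25056/99 + 45247/40027 = 25056*(1/99) + 45247*(1/40027) = 2784/11 + 45247/40027 = 111932885/440297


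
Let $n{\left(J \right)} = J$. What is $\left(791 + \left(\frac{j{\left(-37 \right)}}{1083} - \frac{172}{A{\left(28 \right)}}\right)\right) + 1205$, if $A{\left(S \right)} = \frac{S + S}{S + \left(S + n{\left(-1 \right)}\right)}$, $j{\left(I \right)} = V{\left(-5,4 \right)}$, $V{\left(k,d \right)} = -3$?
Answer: $\frac{9234005}{5054} \approx 1827.1$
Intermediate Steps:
$j{\left(I \right)} = -3$
$A{\left(S \right)} = \frac{2 S}{-1 + 2 S}$ ($A{\left(S \right)} = \frac{S + S}{S + \left(S - 1\right)} = \frac{2 S}{S + \left(-1 + S\right)} = \frac{2 S}{-1 + 2 S}$)
$\left(791 + \left(\frac{j{\left(-37 \right)}}{1083} - \frac{172}{A{\left(28 \right)}}\right)\right) + 1205 = \left(791 - \left(\frac{1}{361} + \frac{2365}{14}\right)\right) + 1205 = \left(791 - \left(\frac{1}{361} + \frac{172}{2 \cdot 28 \frac{1}{-1 + 56}}\right)\right) + 1205 = \left(791 - \left(\frac{1}{361} + \frac{172}{2 \cdot 28 \cdot \frac{1}{55}}\right)\right) + 1205 = \left(791 - \left(\frac{1}{361} + \frac{172}{\frac{56}{55}}\right)\right) + 1205 = \left(791 - \frac{853779}{5054}\right) + 1205 = \frac{3143935}{5054} + 1205 = \frac{9234005}{5054}$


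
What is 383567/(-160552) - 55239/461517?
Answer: -188339841/75073432 ≈ -2.5087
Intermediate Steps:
383567/(-160552) - 55239/461517 = 383567*(-1/160552) - 55239*1/461517 = -8161/3416 - 18413/153839 = -188339841/75073432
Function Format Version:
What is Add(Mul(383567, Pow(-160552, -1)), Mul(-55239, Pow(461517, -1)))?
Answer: Rational(-188339841, 75073432) ≈ -2.5087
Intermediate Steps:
Add(Mul(383567, Pow(-160552, -1)), Mul(-55239, Pow(461517, -1))) = Add(Mul(383567, Rational(-1, 160552)), Mul(-55239, Rational(1, 461517))) = Add(Rational(-8161, 3416), Rational(-18413, 153839)) = Rational(-188339841, 75073432)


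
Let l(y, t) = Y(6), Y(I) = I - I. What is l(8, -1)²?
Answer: 0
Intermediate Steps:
Y(I) = 0
l(y, t) = 0
l(8, -1)² = 0² = 0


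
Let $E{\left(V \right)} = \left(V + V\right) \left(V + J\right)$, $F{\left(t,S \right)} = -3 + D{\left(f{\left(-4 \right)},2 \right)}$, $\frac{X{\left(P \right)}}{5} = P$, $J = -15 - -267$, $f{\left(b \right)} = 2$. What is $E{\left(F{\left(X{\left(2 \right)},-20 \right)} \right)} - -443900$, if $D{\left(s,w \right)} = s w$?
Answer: $444406$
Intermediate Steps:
$J = 252$ ($J = -15 + 267 = 252$)
$X{\left(P \right)} = 5 P$
$F{\left(t,S \right)} = 1$ ($F{\left(t,S \right)} = -3 + 2 \cdot 2 = -3 + 4 = 1$)
$E{\left(V \right)} = 2 V \left(252 + V\right)$ ($E{\left(V \right)} = \left(V + V\right) \left(V + 252\right) = 2 V \left(252 + V\right)$)
$E{\left(F{\left(X{\left(2 \right)},-20 \right)} \right)} - -443900 = 2 \cdot 1 \left(252 + 1\right) - -443900 = 2 \cdot 1 \cdot 253 + 443900 = 506 + 443900 = 444406$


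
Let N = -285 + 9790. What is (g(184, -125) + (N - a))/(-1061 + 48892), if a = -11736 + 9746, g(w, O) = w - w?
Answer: 11495/47831 ≈ 0.24033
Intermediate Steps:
g(w, O) = 0
a = -1990
N = 9505
(g(184, -125) + (N - a))/(-1061 + 48892) = (0 + (9505 - 1*(-1990)))/(-1061 + 48892) = (0 + (9505 + 1990))/47831 = (0 + 11495)*(1/47831) = 11495*(1/47831) = 11495/47831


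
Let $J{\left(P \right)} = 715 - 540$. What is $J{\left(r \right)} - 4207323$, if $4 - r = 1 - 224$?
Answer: $-4207148$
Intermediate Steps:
$r = 227$ ($r = 4 - \left(1 - 224\right) = 4 - -223 = 4 + 223 = 227$)
$J{\left(P \right)} = 175$ ($J{\left(P \right)} = 715 - 540 = 175$)
$J{\left(r \right)} - 4207323 = 175 - 4207323 = -4207148$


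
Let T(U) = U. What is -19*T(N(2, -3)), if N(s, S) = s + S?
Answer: 19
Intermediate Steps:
N(s, S) = S + s
-19*T(N(2, -3)) = -19*(-3 + 2) = -19*(-1) = 19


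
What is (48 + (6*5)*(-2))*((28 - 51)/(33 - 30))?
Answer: 92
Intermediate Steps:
(48 + (6*5)*(-2))*((28 - 51)/(33 - 30)) = (48 + 30*(-2))*(-23/3) = (48 - 60)*(-23*⅓) = -12*(-23/3) = 92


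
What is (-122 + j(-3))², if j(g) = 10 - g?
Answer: 11881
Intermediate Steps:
(-122 + j(-3))² = (-122 + (10 - 1*(-3)))² = (-122 + (10 + 3))² = (-122 + 13)² = (-109)² = 11881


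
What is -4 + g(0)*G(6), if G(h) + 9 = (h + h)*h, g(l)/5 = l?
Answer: -4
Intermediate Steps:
g(l) = 5*l
G(h) = -9 + 2*h² (G(h) = -9 + (h + h)*h = -9 + (2*h)*h = -9 + 2*h²)
-4 + g(0)*G(6) = -4 + (5*0)*(-9 + 2*6²) = -4 + 0*(-9 + 2*36) = -4 + 0*(-9 + 72) = -4 + 0*63 = -4 + 0 = -4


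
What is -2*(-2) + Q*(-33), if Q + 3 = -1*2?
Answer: 169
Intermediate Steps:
Q = -5 (Q = -3 - 1*2 = -3 - 2 = -5)
-2*(-2) + Q*(-33) = -2*(-2) - 5*(-33) = 4 + 165 = 169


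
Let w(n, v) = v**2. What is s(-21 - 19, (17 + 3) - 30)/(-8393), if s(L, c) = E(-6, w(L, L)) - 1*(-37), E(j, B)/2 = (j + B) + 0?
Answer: -3225/8393 ≈ -0.38425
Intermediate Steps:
E(j, B) = 2*B + 2*j (E(j, B) = 2*((j + B) + 0) = 2*((B + j) + 0) = 2*(B + j) = 2*B + 2*j)
s(L, c) = 25 + 2*L**2 (s(L, c) = (2*L**2 + 2*(-6)) - 1*(-37) = (2*L**2 - 12) + 37 = (-12 + 2*L**2) + 37 = 25 + 2*L**2)
s(-21 - 19, (17 + 3) - 30)/(-8393) = (25 + 2*(-21 - 19)**2)/(-8393) = (25 + 2*(-40)**2)*(-1/8393) = (25 + 2*1600)*(-1/8393) = (25 + 3200)*(-1/8393) = 3225*(-1/8393) = -3225/8393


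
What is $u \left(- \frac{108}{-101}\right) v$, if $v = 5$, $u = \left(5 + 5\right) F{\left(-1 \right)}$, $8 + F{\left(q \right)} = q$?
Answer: $- \frac{48600}{101} \approx -481.19$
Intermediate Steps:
$F{\left(q \right)} = -8 + q$
$u = -90$ ($u = \left(5 + 5\right) \left(-8 - 1\right) = 10 \left(-9\right) = -90$)
$u \left(- \frac{108}{-101}\right) v = - 90 \left(- \frac{108}{-101}\right) 5 = - 90 \left(\left(-108\right) \left(- \frac{1}{101}\right)\right) 5 = \left(-90\right) \frac{108}{101} \cdot 5 = \left(- \frac{9720}{101}\right) 5 = - \frac{48600}{101}$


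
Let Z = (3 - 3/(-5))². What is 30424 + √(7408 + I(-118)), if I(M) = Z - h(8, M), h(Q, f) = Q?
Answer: 30424 + 2*√46331/5 ≈ 30510.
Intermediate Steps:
Z = 324/25 (Z = (3 - 3*(-⅕))² = (3 + ⅗)² = (18/5)² = 324/25 ≈ 12.960)
I(M) = 124/25 (I(M) = 324/25 - 1*8 = 324/25 - 8 = 124/25)
30424 + √(7408 + I(-118)) = 30424 + √(7408 + 124/25) = 30424 + √(185324/25) = 30424 + 2*√46331/5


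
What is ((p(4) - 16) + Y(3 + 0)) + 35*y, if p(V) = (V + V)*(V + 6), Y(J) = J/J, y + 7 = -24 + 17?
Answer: -425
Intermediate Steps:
y = -14 (y = -7 + (-24 + 17) = -7 - 7 = -14)
Y(J) = 1
p(V) = 2*V*(6 + V) (p(V) = (2*V)*(6 + V) = 2*V*(6 + V))
((p(4) - 16) + Y(3 + 0)) + 35*y = ((2*4*(6 + 4) - 16) + 1) + 35*(-14) = ((2*4*10 - 16) + 1) - 490 = ((80 - 16) + 1) - 490 = (64 + 1) - 490 = 65 - 490 = -425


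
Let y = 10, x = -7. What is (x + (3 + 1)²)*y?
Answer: 90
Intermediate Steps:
(x + (3 + 1)²)*y = (-7 + (3 + 1)²)*10 = (-7 + 4²)*10 = (-7 + 16)*10 = 9*10 = 90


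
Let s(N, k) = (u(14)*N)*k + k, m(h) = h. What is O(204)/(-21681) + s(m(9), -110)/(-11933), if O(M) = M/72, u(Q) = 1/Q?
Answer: 163138763/10866213666 ≈ 0.015013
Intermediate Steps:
O(M) = M/72 (O(M) = M*(1/72) = M/72)
s(N, k) = k + N*k/14 (s(N, k) = (N/14)*k + k = N*k/14 + k = k + N*k/14)
O(204)/(-21681) + s(m(9), -110)/(-11933) = ((1/72)*204)/(-21681) + ((1/14)*(-110)*(14 + 9))/(-11933) = (17/6)*(-1/21681) + ((1/14)*(-110)*23)*(-1/11933) = -17/130086 - 1265/7*(-1/11933) = -17/130086 + 1265/83531 = 163138763/10866213666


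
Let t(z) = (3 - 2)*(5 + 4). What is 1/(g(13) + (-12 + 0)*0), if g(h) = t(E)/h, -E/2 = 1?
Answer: 13/9 ≈ 1.4444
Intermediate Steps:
E = -2 (E = -2*1 = -2)
t(z) = 9 (t(z) = 1*9 = 9)
g(h) = 9/h
1/(g(13) + (-12 + 0)*0) = 1/(9/13 + (-12 + 0)*0) = 1/(9*(1/13) - 12*0) = 1/(9/13 + 0) = 1/(9/13) = 13/9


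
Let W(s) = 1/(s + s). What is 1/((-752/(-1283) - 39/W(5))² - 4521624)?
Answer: -1646089/7193377382612 ≈ -2.2883e-7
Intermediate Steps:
W(s) = 1/(2*s)
1/((-752/(-1283) - 39/W(5))² - 4521624) = 1/((-752/(-1283) - 39/((½)/5))² - 4521624) = 1/((-752*(-1/1283) - 39/((½)*(⅕)))² - 4521624) = 1/((752/1283 - 39/⅒)² - 4521624) = 1/((752/1283 - 39*10)² - 4521624) = 1/((752/1283 - 390)² - 4521624) = 1/((-499618/1283)² - 4521624) = 1/(249618145924/1646089 - 4521624) = 1/(-7193377382612/1646089) = -1646089/7193377382612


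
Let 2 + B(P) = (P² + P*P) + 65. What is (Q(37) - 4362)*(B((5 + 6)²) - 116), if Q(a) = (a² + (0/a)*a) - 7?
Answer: -87687000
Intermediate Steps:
Q(a) = -7 + a² (Q(a) = (a² + 0*a) - 7 = (a² + 0) - 7 = a² - 7 = -7 + a²)
B(P) = 63 + 2*P² (B(P) = -2 + ((P² + P*P) + 65) = -2 + ((P² + P²) + 65) = -2 + (2*P² + 65) = -2 + (65 + 2*P²) = 63 + 2*P²)
(Q(37) - 4362)*(B((5 + 6)²) - 116) = ((-7 + 37²) - 4362)*((63 + 2*((5 + 6)²)²) - 116) = ((-7 + 1369) - 4362)*((63 + 2*(11²)²) - 116) = (1362 - 4362)*((63 + 2*121²) - 116) = -3000*((63 + 2*14641) - 116) = -3000*((63 + 29282) - 116) = -3000*(29345 - 116) = -3000*29229 = -87687000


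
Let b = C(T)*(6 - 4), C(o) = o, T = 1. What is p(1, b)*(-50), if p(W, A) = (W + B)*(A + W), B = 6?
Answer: -1050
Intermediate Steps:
b = 2 (b = 1*(6 - 4) = 1*2 = 2)
p(W, A) = (6 + W)*(A + W) (p(W, A) = (W + 6)*(A + W) = (6 + W)*(A + W))
p(1, b)*(-50) = (1**2 + 6*2 + 6*1 + 2*1)*(-50) = (1 + 12 + 6 + 2)*(-50) = 21*(-50) = -1050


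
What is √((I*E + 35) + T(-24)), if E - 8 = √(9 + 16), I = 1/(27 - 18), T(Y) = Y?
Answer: 4*√7/3 ≈ 3.5277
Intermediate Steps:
I = ⅑ (I = 1/9 = ⅑ ≈ 0.11111)
E = 13 (E = 8 + √(9 + 16) = 8 + √25 = 8 + 5 = 13)
√((I*E + 35) + T(-24)) = √(((⅑)*13 + 35) - 24) = √((13/9 + 35) - 24) = √(328/9 - 24) = √(112/9) = 4*√7/3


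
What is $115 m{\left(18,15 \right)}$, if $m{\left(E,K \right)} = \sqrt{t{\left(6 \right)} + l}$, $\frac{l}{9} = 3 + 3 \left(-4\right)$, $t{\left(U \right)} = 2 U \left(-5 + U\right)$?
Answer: $115 i \sqrt{69} \approx 955.26 i$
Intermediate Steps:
$t{\left(U \right)} = 2 U \left(-5 + U\right)$
$l = -81$ ($l = 9 \left(3 + 3 \left(-4\right)\right) = 9 \left(3 - 12\right) = 9 \left(-9\right) = -81$)
$m{\left(E,K \right)} = i \sqrt{69}$ ($m{\left(E,K \right)} = \sqrt{2 \cdot 6 \left(-5 + 6\right) - 81} = \sqrt{2 \cdot 6 \cdot 1 - 81} = \sqrt{12 - 81} = \sqrt{-69} = i \sqrt{69}$)
$115 m{\left(18,15 \right)} = 115 i \sqrt{69}$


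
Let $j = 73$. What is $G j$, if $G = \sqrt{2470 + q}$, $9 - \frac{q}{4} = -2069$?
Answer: $219 \sqrt{1198} \approx 7580.1$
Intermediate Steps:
$q = 8312$ ($q = 36 - -8276 = 36 + 8276 = 8312$)
$G = 3 \sqrt{1198}$ ($G = \sqrt{2470 + 8312} = \sqrt{10782} = 3 \sqrt{1198} \approx 103.84$)
$G j = 3 \sqrt{1198} \cdot 73 = 219 \sqrt{1198}$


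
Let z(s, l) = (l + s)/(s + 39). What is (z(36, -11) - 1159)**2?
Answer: 12082576/9 ≈ 1.3425e+6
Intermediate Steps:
z(s, l) = (l + s)/(39 + s)
(z(36, -11) - 1159)**2 = ((-11 + 36)/(39 + 36) - 1159)**2 = (25/75 - 1159)**2 = ((1/75)*25 - 1159)**2 = (1/3 - 1159)**2 = (-3476/3)**2 = 12082576/9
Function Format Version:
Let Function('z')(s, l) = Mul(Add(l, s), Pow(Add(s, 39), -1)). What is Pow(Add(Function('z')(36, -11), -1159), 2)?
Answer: Rational(12082576, 9) ≈ 1.3425e+6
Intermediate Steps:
Function('z')(s, l) = Mul(Pow(Add(39, s), -1), Add(l, s)) (Function('z')(s, l) = Mul(Add(l, s), Pow(Add(39, s), -1)) = Mul(Pow(Add(39, s), -1), Add(l, s)))
Pow(Add(Function('z')(36, -11), -1159), 2) = Pow(Add(Mul(Pow(Add(39, 36), -1), Add(-11, 36)), -1159), 2) = Pow(Add(Mul(Pow(75, -1), 25), -1159), 2) = Pow(Add(Mul(Rational(1, 75), 25), -1159), 2) = Pow(Add(Rational(1, 3), -1159), 2) = Pow(Rational(-3476, 3), 2) = Rational(12082576, 9)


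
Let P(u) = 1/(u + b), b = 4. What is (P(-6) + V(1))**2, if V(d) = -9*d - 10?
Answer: 1521/4 ≈ 380.25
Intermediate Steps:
V(d) = -10 - 9*d
P(u) = 1/(4 + u) (P(u) = 1/(u + 4) = 1/(4 + u))
(P(-6) + V(1))**2 = (1/(4 - 6) + (-10 - 9*1))**2 = (1/(-2) + (-10 - 9))**2 = (-1/2 - 19)**2 = (-39/2)**2 = 1521/4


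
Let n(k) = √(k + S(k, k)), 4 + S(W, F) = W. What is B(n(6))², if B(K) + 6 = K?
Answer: 44 - 24*√2 ≈ 10.059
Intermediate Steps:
S(W, F) = -4 + W
n(k) = √(-4 + 2*k) (n(k) = √(k + (-4 + k)) = √(-4 + 2*k))
B(K) = -6 + K
B(n(6))² = (-6 + √(-4 + 2*6))² = (-6 + √(-4 + 12))² = (-6 + √8)² = (-6 + 2*√2)²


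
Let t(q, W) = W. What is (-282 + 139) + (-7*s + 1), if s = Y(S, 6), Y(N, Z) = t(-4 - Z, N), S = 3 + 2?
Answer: -177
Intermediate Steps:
S = 5
Y(N, Z) = N
s = 5
(-282 + 139) + (-7*s + 1) = (-282 + 139) + (-7*5 + 1) = -143 + (-35 + 1) = -143 - 34 = -177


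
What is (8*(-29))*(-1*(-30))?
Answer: -6960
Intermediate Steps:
(8*(-29))*(-1*(-30)) = -232*30 = -6960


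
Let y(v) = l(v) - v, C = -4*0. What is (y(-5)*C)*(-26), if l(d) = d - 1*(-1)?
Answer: 0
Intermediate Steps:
C = 0
l(d) = 1 + d (l(d) = d + 1 = 1 + d)
y(v) = 1 (y(v) = (1 + v) - v = 1)
(y(-5)*C)*(-26) = (1*0)*(-26) = 0*(-26) = 0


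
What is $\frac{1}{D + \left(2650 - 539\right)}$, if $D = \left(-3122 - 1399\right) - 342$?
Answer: $- \frac{1}{2752} \approx -0.00036337$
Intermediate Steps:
$D = -4863$ ($D = -4521 - 342 = -4863$)
$\frac{1}{D + \left(2650 - 539\right)} = \frac{1}{-4863 + \left(2650 - 539\right)} = \frac{1}{-4863 + 2111} = \frac{1}{-2752} = - \frac{1}{2752}$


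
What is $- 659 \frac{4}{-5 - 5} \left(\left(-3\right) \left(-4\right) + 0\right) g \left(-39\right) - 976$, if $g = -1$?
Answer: $\frac{611944}{5} \approx 1.2239 \cdot 10^{5}$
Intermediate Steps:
$- 659 \frac{4}{-5 - 5} \left(\left(-3\right) \left(-4\right) + 0\right) g \left(-39\right) - 976 = - 659 \frac{4}{-5 - 5} \left(\left(-3\right) \left(-4\right) + 0\right) \left(-1\right) \left(-39\right) - 976 = - 659 \frac{4}{-10} \left(12 + 0\right) \left(-1\right) \left(-39\right) - 976 = - 659 \cdot 4 \left(- \frac{1}{10}\right) 12 \left(-1\right) \left(-39\right) - 976 = - 659 \left(- \frac{2}{5}\right) \left(-12\right) \left(-39\right) - 976 = - 659 \cdot \frac{24}{5} \left(-39\right) - 976 = \left(-659\right) \left(- \frac{936}{5}\right) - 976 = \frac{616824}{5} - 976 = \frac{611944}{5}$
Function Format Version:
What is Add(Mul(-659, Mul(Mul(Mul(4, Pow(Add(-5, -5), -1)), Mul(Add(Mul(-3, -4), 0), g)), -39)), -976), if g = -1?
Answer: Rational(611944, 5) ≈ 1.2239e+5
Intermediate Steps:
Add(Mul(-659, Mul(Mul(Mul(4, Pow(Add(-5, -5), -1)), Mul(Add(Mul(-3, -4), 0), g)), -39)), -976) = Add(Mul(-659, Mul(Mul(Mul(4, Pow(Add(-5, -5), -1)), Mul(Add(Mul(-3, -4), 0), -1)), -39)), -976) = Add(Mul(-659, Mul(Mul(Mul(4, Pow(-10, -1)), Mul(Add(12, 0), -1)), -39)), -976) = Add(Mul(-659, Mul(Mul(Mul(4, Rational(-1, 10)), Mul(12, -1)), -39)), -976) = Add(Mul(-659, Mul(Mul(Rational(-2, 5), -12), -39)), -976) = Add(Mul(-659, Mul(Rational(24, 5), -39)), -976) = Add(Mul(-659, Rational(-936, 5)), -976) = Add(Rational(616824, 5), -976) = Rational(611944, 5)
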